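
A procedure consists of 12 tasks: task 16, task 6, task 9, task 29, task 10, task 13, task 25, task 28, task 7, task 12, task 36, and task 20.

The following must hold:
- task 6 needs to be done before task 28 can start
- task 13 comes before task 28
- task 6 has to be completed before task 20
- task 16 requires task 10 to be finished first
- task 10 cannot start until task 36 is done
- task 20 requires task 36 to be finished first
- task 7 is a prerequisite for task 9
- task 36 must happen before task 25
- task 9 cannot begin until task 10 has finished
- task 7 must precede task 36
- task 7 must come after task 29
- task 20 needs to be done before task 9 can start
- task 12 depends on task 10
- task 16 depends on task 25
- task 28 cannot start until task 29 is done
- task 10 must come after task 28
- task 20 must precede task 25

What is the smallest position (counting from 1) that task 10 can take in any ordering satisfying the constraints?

7

Every task that must precede task 10 has to come before it. Tracing all chains that end at task 10, those tasks are: task 6, task 29, task 13, task 28, task 7, task 36 — 6 in total.
So at minimum 6 tasks come before task 10, putting task 10 no earlier than position 7. That position is achievable by scheduling exactly those predecessors first.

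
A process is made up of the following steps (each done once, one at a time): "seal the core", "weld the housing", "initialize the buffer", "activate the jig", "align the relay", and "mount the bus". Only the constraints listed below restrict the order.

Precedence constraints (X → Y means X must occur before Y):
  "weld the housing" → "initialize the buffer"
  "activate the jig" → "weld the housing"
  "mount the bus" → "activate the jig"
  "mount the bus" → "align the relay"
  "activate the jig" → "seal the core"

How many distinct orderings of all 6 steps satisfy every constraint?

15

"mount the bus" is the only step with nothing required before it, so every ordering starts there.
Enumerating by repeatedly choosing an available step (one whose prerequisites are all placed) gives 15 distinct complete orderings.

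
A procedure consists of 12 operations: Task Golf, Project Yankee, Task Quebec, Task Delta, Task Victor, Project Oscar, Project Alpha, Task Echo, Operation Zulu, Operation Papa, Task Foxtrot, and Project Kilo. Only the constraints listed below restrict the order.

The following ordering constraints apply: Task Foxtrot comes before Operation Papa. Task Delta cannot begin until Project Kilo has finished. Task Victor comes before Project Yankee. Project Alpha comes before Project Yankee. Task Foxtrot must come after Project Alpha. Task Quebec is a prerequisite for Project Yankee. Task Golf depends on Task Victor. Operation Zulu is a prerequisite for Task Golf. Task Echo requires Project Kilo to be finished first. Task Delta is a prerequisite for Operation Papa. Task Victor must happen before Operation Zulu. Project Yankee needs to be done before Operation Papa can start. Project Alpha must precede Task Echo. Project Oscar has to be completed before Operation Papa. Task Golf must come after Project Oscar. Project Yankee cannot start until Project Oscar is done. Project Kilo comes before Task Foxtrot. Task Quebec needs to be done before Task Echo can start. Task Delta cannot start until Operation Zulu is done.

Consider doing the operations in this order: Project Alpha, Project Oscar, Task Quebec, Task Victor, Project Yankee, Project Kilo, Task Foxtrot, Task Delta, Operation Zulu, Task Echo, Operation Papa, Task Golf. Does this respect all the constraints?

No

Here Operation Zulu comes after Task Delta.
But one of the constraints requires Operation Zulu before Task Delta, so this ordering violates it.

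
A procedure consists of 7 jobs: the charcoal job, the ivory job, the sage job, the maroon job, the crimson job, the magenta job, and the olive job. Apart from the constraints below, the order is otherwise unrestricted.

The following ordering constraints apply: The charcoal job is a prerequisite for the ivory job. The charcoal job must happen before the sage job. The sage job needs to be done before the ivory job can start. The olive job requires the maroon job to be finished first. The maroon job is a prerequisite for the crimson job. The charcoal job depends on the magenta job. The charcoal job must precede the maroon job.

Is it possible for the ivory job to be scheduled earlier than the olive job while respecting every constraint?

No chain of constraints runs from the olive job to the ivory job, so the olive job is not required to come first.
So a valid ordering placing the ivory job earlier than the olive job exists.

Yes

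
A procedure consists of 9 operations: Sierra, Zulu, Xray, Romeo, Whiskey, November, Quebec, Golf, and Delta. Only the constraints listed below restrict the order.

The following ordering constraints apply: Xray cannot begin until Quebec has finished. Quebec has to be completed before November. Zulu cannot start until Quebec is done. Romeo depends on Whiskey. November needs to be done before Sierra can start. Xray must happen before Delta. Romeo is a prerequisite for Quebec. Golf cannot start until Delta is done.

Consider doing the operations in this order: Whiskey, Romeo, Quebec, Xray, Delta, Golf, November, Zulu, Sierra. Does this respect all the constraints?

Yes

Every stated constraint is respected: Quebec sits at position 3, ahead of Zulu at position 8, and each of the other listed pairs likewise has the predecessor earlier in the sequence.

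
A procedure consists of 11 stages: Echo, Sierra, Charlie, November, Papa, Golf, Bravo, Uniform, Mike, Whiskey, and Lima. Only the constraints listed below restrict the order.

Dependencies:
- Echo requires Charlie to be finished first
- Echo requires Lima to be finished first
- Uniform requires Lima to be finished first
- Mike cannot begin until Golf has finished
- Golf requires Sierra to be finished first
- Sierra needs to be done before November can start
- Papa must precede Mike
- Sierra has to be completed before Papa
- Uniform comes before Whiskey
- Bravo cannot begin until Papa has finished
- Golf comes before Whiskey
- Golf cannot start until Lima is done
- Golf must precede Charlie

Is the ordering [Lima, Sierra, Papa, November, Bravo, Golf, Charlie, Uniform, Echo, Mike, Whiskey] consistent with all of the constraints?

Yes

Checking each listed constraint against this order: for instance, Lima is in position 1 and Echo in position 9, so that constraint holds — and the remaining constraints check out the same way.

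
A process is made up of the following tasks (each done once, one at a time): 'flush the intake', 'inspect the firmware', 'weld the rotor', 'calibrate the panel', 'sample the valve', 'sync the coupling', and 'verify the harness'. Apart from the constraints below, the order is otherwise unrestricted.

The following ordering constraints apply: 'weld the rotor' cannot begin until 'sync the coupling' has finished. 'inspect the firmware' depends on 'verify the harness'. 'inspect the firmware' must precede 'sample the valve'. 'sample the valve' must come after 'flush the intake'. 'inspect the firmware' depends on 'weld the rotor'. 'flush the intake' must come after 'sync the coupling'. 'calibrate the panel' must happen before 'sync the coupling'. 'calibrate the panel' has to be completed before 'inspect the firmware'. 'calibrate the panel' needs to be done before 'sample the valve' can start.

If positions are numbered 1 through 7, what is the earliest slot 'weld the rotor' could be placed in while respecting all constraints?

Every task that must precede 'weld the rotor' has to come before it. Tracing all chains that end at 'weld the rotor', those tasks are: 'calibrate the panel', 'sync the coupling' — 2 in total.
So at minimum 2 tasks come before 'weld the rotor', putting 'weld the rotor' no earlier than position 3. That position is achievable by scheduling exactly those predecessors first.

3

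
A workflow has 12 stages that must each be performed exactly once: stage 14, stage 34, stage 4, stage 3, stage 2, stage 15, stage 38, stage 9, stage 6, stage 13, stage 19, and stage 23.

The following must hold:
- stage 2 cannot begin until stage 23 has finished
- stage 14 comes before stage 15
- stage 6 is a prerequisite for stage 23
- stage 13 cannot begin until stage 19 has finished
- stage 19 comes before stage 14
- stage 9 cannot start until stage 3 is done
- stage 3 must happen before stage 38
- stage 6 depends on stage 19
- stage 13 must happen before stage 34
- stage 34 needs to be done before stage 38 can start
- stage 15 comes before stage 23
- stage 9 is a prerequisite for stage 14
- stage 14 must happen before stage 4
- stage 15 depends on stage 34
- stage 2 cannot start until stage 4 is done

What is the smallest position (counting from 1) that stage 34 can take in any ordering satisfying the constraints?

Working backwards through the constraints from stage 34, its full set of required predecessors is stage 13, stage 19 — 2 of them.
With 2 mandatory predecessors, the earliest stage 34 can sit is position 2+1 = 3, and placing just those 2 first achieves it.

3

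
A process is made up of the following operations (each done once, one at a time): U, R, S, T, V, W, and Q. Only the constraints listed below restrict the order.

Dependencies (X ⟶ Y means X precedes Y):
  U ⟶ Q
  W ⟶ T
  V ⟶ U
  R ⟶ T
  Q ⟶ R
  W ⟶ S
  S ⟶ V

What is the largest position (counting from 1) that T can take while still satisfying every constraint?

7

Nothing depends on T, so it can be the final operation, position 7.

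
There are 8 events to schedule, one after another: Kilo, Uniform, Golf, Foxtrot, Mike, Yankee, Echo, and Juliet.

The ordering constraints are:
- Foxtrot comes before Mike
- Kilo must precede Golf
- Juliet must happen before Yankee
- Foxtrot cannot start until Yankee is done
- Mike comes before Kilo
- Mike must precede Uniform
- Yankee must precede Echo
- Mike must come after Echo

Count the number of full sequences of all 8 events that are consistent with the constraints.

6

Juliet is the only event with nothing required before it, so every ordering starts there.
Systematically extending each partial ordering one event at a time and counting, there are 6 complete orderings.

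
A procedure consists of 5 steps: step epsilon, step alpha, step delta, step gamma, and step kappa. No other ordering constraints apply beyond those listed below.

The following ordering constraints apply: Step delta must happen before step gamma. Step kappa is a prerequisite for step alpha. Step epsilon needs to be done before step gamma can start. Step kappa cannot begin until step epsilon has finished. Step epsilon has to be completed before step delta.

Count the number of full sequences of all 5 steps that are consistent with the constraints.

Step epsilon is the only step with nothing required before it, so every ordering starts there.
Enumerating by repeatedly choosing an available step (one whose prerequisites are all placed) gives 6 distinct complete orderings.

6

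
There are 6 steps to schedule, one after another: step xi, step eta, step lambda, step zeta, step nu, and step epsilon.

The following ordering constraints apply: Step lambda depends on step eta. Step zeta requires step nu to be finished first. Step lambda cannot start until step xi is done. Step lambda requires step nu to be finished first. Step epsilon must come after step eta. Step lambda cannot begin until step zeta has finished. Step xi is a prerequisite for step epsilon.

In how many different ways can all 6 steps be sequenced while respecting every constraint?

32

The steps with no prerequisites are step xi, step eta, step nu; any of them can be placed first.
Systematically extending each partial ordering one step at a time and counting, there are 32 complete orderings.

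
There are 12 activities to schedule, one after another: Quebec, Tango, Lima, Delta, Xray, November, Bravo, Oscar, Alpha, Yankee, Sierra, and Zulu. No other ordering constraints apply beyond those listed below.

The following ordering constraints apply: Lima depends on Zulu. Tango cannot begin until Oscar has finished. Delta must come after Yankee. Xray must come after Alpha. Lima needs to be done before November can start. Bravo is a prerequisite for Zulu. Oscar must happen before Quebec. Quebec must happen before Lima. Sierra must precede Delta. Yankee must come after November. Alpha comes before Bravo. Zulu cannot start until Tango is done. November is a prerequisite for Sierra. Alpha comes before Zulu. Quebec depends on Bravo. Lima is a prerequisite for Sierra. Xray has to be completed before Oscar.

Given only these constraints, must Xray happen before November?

Tracing the constraints gives a chain: Xray → Oscar → Quebec → Lima → November.
So Xray must precede November in any valid ordering.

Yes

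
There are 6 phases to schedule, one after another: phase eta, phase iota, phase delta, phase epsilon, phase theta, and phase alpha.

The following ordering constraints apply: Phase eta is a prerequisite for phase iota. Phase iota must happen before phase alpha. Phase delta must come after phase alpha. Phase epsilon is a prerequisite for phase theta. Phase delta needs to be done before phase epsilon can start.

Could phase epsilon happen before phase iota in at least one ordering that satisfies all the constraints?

No

The constraints give a chain phase iota → phase alpha → phase delta → phase epsilon, which forces phase iota before phase epsilon.
Hence phase epsilon can never be scheduled before phase iota.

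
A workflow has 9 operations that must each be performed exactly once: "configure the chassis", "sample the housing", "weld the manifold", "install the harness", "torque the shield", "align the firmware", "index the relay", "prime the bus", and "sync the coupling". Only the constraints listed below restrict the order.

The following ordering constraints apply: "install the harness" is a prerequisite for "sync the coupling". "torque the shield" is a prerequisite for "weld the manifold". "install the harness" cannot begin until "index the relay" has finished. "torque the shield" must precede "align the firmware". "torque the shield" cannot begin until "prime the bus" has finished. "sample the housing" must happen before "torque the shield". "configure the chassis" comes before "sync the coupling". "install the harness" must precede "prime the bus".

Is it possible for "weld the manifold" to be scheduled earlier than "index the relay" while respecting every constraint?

Following "index the relay" → "install the harness" → "prime the bus" → "torque the shield" → "weld the manifold", "index the relay" must precede "weld the manifold" in every valid ordering.
So no valid ordering can have "weld the manifold" before "index the relay".

No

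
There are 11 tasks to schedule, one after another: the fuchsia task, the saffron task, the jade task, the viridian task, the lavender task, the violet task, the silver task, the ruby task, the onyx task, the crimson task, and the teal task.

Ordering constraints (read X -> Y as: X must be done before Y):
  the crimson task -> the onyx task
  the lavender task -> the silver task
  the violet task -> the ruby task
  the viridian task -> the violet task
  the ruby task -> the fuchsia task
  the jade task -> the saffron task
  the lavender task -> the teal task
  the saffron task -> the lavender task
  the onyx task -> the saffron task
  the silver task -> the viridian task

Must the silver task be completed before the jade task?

No

The constraints actually force the jade task before the silver task (via the jade task → the saffron task → the lavender task → the silver task), not the other way around.
So the silver task never precedes the jade task.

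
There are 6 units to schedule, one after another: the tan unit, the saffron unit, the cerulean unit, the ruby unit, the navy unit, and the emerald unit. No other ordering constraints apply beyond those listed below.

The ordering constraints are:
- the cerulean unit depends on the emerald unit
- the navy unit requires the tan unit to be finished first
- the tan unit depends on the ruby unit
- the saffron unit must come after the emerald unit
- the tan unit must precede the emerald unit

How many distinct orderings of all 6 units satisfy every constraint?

Only the ruby unit has no prerequisites, so it must go first.
Systematically extending each partial ordering one unit at a time and counting, there are 8 complete orderings.

8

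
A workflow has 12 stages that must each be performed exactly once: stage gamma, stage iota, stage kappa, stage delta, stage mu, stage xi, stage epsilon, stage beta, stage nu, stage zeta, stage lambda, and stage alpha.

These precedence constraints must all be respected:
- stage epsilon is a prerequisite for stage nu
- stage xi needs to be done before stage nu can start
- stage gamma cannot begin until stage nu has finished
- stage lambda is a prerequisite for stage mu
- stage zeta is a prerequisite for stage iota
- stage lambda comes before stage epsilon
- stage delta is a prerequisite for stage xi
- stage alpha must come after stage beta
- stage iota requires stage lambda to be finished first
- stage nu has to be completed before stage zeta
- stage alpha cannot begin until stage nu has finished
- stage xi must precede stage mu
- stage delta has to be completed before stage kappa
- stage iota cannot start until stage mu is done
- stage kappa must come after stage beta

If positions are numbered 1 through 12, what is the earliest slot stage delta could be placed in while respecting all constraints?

Nothing is required before stage delta; it can be the very first stage.

1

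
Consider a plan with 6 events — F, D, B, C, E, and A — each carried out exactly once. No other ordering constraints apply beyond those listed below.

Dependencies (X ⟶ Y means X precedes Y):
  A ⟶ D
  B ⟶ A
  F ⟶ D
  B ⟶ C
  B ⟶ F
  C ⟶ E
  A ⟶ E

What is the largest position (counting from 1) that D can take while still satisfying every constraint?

6

Nothing depends on D, so it can be the final event, position 6.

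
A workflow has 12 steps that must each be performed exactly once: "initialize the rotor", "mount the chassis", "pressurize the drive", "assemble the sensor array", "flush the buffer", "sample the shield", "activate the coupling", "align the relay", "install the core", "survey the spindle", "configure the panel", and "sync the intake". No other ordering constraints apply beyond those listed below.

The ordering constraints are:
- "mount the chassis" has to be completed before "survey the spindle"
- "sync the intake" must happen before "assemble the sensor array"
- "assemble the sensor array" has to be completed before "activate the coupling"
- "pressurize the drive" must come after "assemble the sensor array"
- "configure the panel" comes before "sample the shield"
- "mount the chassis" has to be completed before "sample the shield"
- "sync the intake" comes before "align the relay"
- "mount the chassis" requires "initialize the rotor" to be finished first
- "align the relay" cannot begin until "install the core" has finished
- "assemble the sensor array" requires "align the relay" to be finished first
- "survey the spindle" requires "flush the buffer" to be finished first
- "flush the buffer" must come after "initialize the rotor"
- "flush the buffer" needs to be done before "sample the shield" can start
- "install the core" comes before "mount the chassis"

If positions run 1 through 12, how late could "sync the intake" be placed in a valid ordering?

Following every chain forward from "sync the intake", the steps that must come later are "pressurize the drive", "assemble the sensor array", "activate the coupling", "align the relay" — 4 of them.
With 4 mandatory successors out of 12 steps total, the latest slot for "sync the intake" is 12−4 = 8, and it's reachable by doing all non-successors before "sync the intake".

8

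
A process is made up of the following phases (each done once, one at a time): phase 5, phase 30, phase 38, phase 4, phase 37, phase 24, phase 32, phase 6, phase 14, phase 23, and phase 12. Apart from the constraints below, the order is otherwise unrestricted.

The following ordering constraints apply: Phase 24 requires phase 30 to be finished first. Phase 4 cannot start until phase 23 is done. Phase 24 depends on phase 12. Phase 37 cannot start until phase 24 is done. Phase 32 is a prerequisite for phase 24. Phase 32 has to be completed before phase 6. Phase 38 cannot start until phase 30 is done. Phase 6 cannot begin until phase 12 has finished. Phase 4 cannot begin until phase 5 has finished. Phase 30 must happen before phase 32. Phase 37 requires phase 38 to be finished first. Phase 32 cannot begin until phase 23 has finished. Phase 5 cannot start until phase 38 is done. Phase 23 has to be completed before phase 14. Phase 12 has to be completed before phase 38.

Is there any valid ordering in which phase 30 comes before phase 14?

Yes

Nothing in the constraints forces phase 14 before phase 30 — there is no chain from phase 14 to phase 30.
That means at least one valid schedule has phase 30 before phase 14.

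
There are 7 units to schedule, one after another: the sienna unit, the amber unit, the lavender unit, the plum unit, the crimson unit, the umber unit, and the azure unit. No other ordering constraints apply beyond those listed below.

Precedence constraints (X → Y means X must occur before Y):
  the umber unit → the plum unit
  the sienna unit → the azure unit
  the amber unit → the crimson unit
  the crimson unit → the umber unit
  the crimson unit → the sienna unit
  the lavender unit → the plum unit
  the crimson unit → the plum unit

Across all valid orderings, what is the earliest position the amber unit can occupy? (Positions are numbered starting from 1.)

1

The amber unit has no prerequisites at all, so it can go in position 1.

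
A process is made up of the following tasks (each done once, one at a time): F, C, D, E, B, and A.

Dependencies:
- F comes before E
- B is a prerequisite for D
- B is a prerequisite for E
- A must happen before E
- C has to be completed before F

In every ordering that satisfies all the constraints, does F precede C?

No

The constraints actually force C before F (via C → F), not the other way around.
So F never precedes C.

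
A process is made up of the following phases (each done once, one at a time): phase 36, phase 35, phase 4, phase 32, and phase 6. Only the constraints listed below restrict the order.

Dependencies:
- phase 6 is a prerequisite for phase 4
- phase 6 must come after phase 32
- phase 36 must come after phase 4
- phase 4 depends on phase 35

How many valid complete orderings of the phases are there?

3

The phases with no prerequisites are phase 35, phase 32; any of them can be placed first.
Counting all ways to extend the partial order to a total order gives 3.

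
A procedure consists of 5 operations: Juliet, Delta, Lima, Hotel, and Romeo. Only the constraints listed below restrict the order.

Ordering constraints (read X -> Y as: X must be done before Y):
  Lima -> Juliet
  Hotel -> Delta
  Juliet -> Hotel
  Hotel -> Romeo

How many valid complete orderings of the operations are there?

2

Lima is the only operation with nothing required before it, so every ordering starts there.
Enumerating by repeatedly choosing an available operation (one whose prerequisites are all placed) gives 2 distinct complete orderings.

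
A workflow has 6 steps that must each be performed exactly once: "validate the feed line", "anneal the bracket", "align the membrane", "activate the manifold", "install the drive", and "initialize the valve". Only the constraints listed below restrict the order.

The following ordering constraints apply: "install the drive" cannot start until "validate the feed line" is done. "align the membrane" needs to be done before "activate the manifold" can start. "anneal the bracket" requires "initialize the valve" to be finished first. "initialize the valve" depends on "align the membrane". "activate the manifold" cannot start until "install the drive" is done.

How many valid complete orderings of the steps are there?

19

2 steps have no prerequisites ("validate the feed line", "align the membrane"), so any of them could come first.
Enumerating by repeatedly choosing an available step (one whose prerequisites are all placed) gives 19 distinct complete orderings.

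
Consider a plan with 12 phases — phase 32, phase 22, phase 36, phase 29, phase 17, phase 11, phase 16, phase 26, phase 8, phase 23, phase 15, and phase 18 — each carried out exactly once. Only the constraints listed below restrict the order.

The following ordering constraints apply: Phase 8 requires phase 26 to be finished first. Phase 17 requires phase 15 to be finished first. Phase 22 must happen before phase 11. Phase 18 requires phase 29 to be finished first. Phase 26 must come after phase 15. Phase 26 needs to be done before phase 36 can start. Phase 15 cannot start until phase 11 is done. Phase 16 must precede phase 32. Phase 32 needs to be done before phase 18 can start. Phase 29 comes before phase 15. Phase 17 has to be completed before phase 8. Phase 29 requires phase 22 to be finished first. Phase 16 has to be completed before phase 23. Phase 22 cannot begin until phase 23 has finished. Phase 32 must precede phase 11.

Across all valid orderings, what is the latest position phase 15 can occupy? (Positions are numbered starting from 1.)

8

The phases that are forced after phase 15, directly or by a chain of constraints, are phase 36, phase 17, phase 26, phase 8. That's 4 phases.
So at least 4 phases follow phase 15, putting phase 15 no later than position 8. That position is achievable by scheduling everything else first.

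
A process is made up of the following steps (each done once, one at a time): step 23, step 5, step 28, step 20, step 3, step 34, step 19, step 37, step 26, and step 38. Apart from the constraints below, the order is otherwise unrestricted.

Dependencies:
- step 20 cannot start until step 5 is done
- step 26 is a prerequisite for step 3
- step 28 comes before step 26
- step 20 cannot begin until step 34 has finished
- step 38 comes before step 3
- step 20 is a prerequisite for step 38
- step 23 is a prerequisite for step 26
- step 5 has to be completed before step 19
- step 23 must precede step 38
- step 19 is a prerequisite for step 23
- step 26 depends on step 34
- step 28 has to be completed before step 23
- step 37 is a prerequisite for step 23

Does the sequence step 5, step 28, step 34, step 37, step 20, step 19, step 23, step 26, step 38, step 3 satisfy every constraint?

Every stated constraint is respected: step 28 sits at position 2, ahead of step 26 at position 8, and each of the other listed pairs likewise has the predecessor earlier in the sequence.

Yes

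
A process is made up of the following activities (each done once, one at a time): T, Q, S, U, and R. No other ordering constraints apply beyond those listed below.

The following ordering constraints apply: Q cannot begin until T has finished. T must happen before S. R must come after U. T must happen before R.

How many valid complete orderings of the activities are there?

The activities with no prerequisites are T, U; any of them can be placed first.
Systematically extending each partial ordering one activity at a time and counting, there are 18 complete orderings.

18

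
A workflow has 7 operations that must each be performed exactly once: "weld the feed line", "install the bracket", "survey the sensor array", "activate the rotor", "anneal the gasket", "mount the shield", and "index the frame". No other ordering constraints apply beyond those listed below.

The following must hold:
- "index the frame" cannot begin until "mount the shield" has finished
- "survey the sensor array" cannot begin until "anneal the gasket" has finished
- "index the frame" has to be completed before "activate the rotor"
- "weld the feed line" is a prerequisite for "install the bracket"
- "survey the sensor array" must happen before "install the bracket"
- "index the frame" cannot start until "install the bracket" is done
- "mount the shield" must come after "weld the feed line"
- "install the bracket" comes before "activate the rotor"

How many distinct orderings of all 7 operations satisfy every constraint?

9

The operations with no prerequisites are "weld the feed line", "anneal the gasket"; any of them can be placed first.
Counting all ways to extend the partial order to a total order gives 9.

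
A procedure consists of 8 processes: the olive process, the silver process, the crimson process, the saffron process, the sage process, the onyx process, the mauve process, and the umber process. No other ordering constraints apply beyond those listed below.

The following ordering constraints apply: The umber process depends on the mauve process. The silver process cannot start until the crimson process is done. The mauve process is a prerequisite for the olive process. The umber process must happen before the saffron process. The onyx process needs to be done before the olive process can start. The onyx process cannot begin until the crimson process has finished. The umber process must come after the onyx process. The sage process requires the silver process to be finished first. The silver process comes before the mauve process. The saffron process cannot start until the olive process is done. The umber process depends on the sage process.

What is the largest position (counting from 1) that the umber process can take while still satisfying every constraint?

The only process forced after the umber process (directly or by a chain) is the saffron process.
With 1 mandatory successor out of 8 processes total, the latest slot for the umber process is 8−1 = 7, and it's reachable by doing all non-successors before the umber process.

7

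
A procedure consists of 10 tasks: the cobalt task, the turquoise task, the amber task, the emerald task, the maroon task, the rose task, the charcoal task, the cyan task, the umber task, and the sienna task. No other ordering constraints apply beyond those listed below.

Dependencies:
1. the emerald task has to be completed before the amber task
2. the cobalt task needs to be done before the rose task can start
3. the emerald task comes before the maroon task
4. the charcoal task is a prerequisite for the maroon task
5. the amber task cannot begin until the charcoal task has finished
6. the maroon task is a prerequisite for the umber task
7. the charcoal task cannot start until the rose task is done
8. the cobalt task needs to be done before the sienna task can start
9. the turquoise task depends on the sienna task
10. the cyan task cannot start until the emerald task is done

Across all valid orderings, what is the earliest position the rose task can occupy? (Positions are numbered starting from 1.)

2

The only task forced before the rose task (directly or transitively) is the cobalt task.
So at minimum 1 task comes before the rose task, putting the rose task no earlier than position 2. That position is achievable by scheduling exactly that predecessor first.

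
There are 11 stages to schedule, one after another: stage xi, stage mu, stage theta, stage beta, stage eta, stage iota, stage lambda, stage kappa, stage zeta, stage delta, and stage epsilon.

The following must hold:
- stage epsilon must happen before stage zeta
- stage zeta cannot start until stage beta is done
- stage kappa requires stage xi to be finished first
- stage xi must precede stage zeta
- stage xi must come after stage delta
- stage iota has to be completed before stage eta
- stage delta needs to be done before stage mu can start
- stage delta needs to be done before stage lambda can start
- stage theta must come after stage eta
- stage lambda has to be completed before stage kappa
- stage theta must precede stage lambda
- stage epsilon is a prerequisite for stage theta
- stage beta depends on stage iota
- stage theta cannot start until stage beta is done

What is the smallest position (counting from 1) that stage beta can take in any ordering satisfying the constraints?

2

The only stage forced before stage beta (directly or transitively) is stage iota.
With 1 mandatory predecessor, the earliest stage beta can sit is position 1+1 = 2, and placing just that one first achieves it.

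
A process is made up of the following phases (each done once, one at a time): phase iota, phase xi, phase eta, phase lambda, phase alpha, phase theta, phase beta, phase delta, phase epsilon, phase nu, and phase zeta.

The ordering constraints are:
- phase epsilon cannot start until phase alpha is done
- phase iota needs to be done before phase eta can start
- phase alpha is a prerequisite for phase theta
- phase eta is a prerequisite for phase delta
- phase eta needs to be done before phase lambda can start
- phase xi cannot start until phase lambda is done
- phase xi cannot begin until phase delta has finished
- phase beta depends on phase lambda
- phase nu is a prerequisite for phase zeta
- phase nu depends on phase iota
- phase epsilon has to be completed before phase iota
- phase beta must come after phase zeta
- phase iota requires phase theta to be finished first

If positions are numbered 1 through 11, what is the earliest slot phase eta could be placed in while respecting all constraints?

5

Every phase that must precede phase eta has to come before it. Tracing all chains that end at phase eta, those phases are: phase iota, phase alpha, phase theta, phase epsilon — 4 in total.
So at minimum 4 phases come before phase eta, putting phase eta no earlier than position 5. That position is achievable by scheduling exactly those predecessors first.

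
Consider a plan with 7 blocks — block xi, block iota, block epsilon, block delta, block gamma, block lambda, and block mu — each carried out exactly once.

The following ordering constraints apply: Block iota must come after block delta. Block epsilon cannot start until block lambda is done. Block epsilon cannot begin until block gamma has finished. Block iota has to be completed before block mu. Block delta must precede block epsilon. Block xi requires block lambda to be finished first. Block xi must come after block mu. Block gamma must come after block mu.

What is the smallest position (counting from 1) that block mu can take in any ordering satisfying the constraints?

3

Every block that must precede block mu has to come before it. Tracing all chains that end at block mu, those blocks are: block iota, block delta — 2 in total.
So at minimum 2 blocks come before block mu, putting block mu no earlier than position 3. That position is achievable by scheduling exactly those predecessors first.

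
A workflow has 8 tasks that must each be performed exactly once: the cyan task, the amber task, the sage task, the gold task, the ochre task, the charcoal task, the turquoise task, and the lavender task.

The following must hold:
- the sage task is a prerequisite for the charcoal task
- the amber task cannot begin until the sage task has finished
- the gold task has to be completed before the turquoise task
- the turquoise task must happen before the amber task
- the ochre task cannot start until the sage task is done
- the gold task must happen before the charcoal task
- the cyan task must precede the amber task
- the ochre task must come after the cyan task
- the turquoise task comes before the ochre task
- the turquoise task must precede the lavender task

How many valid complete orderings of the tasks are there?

The tasks with no prerequisites are the cyan task, the sage task, the gold task; any of them can be placed first.
Enumerating by repeatedly choosing an available task (one whose prerequisites are all placed) gives 432 distinct complete orderings.

432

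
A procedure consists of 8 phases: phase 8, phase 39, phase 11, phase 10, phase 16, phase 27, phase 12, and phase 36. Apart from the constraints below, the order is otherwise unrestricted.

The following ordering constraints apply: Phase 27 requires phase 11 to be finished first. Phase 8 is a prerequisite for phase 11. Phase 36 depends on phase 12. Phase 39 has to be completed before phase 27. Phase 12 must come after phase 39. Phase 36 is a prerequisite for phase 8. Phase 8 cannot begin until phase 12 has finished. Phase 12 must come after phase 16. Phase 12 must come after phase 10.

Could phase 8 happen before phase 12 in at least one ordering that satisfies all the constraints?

No

Following phase 12 → phase 8, phase 12 must precede phase 8 in every valid ordering.
So no valid ordering can have phase 8 before phase 12.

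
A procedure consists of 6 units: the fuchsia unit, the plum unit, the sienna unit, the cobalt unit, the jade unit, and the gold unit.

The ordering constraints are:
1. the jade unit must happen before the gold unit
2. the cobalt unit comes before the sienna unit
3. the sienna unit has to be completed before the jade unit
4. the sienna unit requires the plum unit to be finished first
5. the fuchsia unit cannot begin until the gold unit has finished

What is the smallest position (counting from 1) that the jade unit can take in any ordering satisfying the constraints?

4

The units that are forced before the jade unit, directly or transitively, are the plum unit, the sienna unit, the cobalt unit. That's 3 units.
With 3 mandatory predecessors, the earliest the jade unit can sit is position 3+1 = 4, and placing just those 3 first achieves it.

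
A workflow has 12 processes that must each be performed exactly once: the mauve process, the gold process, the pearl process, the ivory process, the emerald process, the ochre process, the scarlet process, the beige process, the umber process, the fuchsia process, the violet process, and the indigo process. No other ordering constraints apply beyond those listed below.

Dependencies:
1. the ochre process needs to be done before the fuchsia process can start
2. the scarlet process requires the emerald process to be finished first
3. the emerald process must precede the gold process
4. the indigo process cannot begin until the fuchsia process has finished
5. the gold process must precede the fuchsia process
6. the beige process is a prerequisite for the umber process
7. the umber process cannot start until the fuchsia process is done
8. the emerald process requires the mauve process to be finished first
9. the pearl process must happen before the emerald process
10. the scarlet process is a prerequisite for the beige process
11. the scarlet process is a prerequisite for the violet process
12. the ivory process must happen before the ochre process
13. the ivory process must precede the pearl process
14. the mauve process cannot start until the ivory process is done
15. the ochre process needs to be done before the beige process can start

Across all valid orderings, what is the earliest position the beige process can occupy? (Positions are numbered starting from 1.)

The processes that are forced before the beige process, directly or transitively, are the mauve process, the pearl process, the ivory process, the emerald process, the ochre process, the scarlet process. That's 6 processes.
With 6 mandatory predecessors, the earliest the beige process can sit is position 6+1 = 7, and placing just those 6 first achieves it.

7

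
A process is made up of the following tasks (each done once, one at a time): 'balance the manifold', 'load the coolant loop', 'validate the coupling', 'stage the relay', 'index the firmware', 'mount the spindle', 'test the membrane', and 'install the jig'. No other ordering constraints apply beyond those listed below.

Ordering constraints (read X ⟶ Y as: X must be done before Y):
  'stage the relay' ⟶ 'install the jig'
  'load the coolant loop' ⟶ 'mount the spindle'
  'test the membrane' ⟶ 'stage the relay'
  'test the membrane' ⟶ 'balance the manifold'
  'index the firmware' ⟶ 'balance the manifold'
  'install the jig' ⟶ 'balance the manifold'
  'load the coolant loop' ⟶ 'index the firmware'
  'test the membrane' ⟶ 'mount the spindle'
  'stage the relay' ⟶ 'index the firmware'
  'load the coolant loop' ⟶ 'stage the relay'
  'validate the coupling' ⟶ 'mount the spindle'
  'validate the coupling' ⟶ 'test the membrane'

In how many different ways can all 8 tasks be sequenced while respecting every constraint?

30

The tasks with no prerequisites are 'load the coolant loop', 'validate the coupling'; any of them can be placed first.
Systematically extending each partial ordering one task at a time and counting, there are 30 complete orderings.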